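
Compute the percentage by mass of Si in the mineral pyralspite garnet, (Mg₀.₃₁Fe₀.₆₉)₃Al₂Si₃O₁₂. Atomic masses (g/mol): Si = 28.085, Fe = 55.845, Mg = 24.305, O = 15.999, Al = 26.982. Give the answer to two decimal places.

Formula mass = 0.93*24.305 + 2.07*55.845 + 2*26.982 + 3*28.085 + 12*15.999 = 468.410 g/mol, of which 84.255 g is Si.
So Si makes up 84.255/468.410 = 0.1799 of the mass, i.e. 17.99%.

17.99 mass %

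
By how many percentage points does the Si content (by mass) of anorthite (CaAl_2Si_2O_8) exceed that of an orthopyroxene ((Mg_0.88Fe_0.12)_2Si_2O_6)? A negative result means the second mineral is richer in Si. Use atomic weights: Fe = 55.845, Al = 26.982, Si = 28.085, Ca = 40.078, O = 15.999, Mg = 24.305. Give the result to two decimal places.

-6.77 percentage points

First mineral: 56.170 g Si in 278.204 g formula = 20.19 wt% Si.
Second mineral: 56.170 g Si in 208.344 g formula = 26.96 wt% Si.
20.19% − 26.96% gives a difference of -6.77 percentage points.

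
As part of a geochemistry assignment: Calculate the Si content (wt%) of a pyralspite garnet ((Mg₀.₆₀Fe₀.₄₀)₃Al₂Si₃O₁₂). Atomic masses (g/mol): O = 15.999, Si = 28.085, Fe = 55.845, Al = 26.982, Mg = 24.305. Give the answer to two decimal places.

M((Mg₀.₆₀Fe₀.₄₀)₃Al₂Si₃O₁₂) = 440.970 g/mol.
Si contributes 3 × 28.085 = 84.255 g per mole.
84.255/440.970 = 0.1911 → 19.11%.

19.11 wt%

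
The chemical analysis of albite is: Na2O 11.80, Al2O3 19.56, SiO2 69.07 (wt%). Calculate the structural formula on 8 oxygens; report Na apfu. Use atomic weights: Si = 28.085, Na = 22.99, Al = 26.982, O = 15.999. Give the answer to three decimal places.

Na2O (M=61.979): mol = 0.19039; Na = 0.38078, O = 0.19039.
Al2O3 (M=101.961): mol = 0.19184; Al = 0.38368, O = 0.57552.
SiO2 (M=60.083): mol = 1.14958; Si = 1.14958, O = 2.29916.
ΣO = 3.06507; factor = 8/ΣO = 2.61005.
Na apfu = 0.38078 × 2.61005 = 0.994.

0.994 Na apfu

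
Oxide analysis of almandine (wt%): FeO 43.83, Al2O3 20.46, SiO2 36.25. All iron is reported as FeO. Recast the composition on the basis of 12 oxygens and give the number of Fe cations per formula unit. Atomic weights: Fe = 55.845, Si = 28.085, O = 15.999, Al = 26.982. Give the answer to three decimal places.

3.027 Fe apfu

43.83 wt% FeO ÷ 71.844 g/mol = 0.61007 mol, giving 0.61007 Fe and 0.61007 O.
20.46 wt% Al2O3 ÷ 101.961 g/mol = 0.20066 mol, giving 0.40132 Al and 0.60198 O.
36.25 wt% SiO2 ÷ 60.083 g/mol = 0.60333 mol, giving 0.60333 Si and 1.20666 O.
Oxygen sums to 2.41871; scaling by 12/2.41871 = 4.96132 puts the formula on 12 O.
Fe: 0.61007 × 4.96132 = 3.027 atoms per formula unit.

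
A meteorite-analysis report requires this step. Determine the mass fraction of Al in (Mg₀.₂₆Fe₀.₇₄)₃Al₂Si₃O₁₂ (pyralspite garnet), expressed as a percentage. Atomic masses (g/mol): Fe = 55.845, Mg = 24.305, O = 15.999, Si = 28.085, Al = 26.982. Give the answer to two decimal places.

M((Mg₀.₂₆Fe₀.₇₄)₃Al₂Si₃O₁₂) = 473.141 g/mol.
Al contributes 2 × 26.982 = 53.964 g per mole.
53.964/473.141 = 0.1141 → 11.41%.

11.41 mass %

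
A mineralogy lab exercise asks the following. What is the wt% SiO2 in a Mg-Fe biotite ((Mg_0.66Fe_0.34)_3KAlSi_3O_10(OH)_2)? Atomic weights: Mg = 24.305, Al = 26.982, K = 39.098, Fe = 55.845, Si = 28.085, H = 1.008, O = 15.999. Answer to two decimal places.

40.11 wt%

Formula mass = 449.425 g/mol.
3 Si → 3.0000 mol SiO2 per formula unit; M(SiO2) = 60.083, so SiO2 mass = 180.249 g.
180.249/449.425 × 100 = 40.11 wt%.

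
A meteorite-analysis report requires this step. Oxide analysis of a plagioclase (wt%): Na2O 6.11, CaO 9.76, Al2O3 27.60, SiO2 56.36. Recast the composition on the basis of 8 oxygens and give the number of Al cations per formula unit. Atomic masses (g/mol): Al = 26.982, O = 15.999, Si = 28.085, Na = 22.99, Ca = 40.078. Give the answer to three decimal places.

1.463 Al apfu

6.11 wt% Na2O ÷ 61.979 g/mol = 0.09858 mol, giving 0.19716 Na and 0.09858 O.
9.76 wt% CaO ÷ 56.077 g/mol = 0.17405 mol, giving 0.17405 Ca and 0.17405 O.
27.60 wt% Al2O3 ÷ 101.961 g/mol = 0.27069 mol, giving 0.54138 Al and 0.81207 O.
56.36 wt% SiO2 ÷ 60.083 g/mol = 0.93804 mol, giving 0.93804 Si and 1.87608 O.
Oxygen sums to 2.96078; scaling by 8/2.96078 = 2.70199 puts the formula on 8 O.
Al: 0.54138 × 2.70199 = 1.463 atoms per formula unit.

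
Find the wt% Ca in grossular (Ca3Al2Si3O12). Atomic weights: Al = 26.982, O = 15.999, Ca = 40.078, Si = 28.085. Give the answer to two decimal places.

26.69 wt%

Formula mass = 3×40.078 + 2×26.982 + 3×28.085 + 12×15.999 = 450.441 g/mol, of which 120.234 g is Ca.
So Ca makes up 120.234/450.441 = 0.2669 of the mass, i.e. 26.69%.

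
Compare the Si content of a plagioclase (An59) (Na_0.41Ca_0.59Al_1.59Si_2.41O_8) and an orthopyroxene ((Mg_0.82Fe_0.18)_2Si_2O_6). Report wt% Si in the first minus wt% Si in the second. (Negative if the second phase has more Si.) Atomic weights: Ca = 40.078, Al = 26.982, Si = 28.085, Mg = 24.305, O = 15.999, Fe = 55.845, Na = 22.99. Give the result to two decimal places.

First mineral: 67.685 g Si in 271.650 g formula = 24.92 wt% Si.
Second mineral: 56.170 g Si in 212.128 g formula = 26.48 wt% Si.
24.92% − 26.48% gives a difference of -1.56 percentage points.

-1.56 percentage points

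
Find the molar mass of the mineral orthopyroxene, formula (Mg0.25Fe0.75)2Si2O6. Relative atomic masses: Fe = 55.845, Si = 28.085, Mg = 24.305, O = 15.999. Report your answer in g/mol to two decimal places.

248.08 g/mol

The formula mass is the sum 0.50(24.305) + 1.50(55.845) + 2(28.085) + 6(15.999).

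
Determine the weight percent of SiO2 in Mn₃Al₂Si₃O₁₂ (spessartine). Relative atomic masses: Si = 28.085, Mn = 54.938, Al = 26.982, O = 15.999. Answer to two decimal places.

M(Mn₃Al₂Si₃O₁₂) = 495.021 g/mol; M(SiO2) = 60.083 g/mol.
Moles SiO2 per formula unit = 3 Si ÷ 1 = 3.0000.
SiO2 fraction = (3.0000 × 60.083) / 495.021 = 180.249/495.021 = 0.3641.

36.41 wt%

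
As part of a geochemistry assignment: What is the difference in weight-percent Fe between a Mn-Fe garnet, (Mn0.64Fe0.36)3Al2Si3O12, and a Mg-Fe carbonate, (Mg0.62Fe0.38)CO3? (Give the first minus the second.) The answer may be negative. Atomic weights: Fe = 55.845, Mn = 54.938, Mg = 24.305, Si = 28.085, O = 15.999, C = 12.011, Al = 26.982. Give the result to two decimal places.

First mineral: 60.313 g Fe in 496.001 g formula = 12.16 wt% Fe.
Second mineral: 21.221 g Fe in 96.298 g formula = 22.04 wt% Fe.
12.16% − 22.04% gives a difference of -9.88 percentage points.

-9.88 percentage points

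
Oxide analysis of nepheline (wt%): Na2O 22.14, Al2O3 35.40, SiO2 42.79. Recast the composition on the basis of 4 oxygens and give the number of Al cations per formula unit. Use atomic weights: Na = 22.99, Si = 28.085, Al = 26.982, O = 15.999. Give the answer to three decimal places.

0.984 Al apfu

Na2O: 22.14/61.979 = 0.35722 mol → 0.71444 mol Na, 0.35722 mol O.
Al2O3: 35.40/101.961 = 0.34719 mol → 0.69438 mol Al, 1.04157 mol O.
SiO2: 42.79/60.083 = 0.71218 mol → 0.71218 mol Si, 1.42436 mol O.
Total oxygen = 2.82315 mol. Normalization factor = 4/2.82315 = 1.41686.
Al per 4 O = 0.69438 × 1.41686 = 0.984.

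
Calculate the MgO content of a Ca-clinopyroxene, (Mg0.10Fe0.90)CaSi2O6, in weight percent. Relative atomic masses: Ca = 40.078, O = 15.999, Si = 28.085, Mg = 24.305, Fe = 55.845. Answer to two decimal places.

1.65 wt%

M((Mg0.10Fe0.90)CaSi2O6) = 244.933 g/mol; M(MgO) = 40.304 g/mol.
Moles MgO per formula unit = 0.10 Mg ÷ 1 = 0.1000.
MgO fraction = (0.1000 × 40.304) / 244.933 = 4.030/244.933 = 0.0165.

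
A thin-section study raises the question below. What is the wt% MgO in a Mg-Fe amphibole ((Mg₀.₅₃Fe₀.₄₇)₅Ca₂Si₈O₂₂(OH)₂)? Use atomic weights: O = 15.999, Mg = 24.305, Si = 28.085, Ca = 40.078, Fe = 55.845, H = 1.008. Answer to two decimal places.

12.05 wt%

M((Mg₀.₅₃Fe₀.₄₇)₅Ca₂Si₈O₂₂(OH)₂) = 886.472 g/mol; M(MgO) = 40.304 g/mol.
Moles MgO per formula unit = 2.65 Mg ÷ 1 = 2.6500.
MgO fraction = (2.6500 × 40.304) / 886.472 = 106.806/886.472 = 0.1205.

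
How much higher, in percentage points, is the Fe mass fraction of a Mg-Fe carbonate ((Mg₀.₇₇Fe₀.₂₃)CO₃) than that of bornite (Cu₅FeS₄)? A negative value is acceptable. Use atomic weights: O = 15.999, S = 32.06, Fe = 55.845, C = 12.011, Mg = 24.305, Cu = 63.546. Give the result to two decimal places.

2.90 percentage points

First mineral: 12.844 g Fe in 91.567 g formula = 14.03 wt% Fe.
Second mineral: 55.845 g Fe in 501.815 g formula = 11.13 wt% Fe.
14.03% − 11.13% gives a difference of 2.90 percentage points.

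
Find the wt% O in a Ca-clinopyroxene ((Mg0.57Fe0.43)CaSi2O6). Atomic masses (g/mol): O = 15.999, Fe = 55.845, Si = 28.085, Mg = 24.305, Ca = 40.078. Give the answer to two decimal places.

41.72 weight percent

M((Mg0.57Fe0.43)CaSi2O6) = 230.109 g/mol.
O contributes 6 × 15.999 = 95.994 g per mole.
95.994/230.109 = 0.4172 → 41.72%.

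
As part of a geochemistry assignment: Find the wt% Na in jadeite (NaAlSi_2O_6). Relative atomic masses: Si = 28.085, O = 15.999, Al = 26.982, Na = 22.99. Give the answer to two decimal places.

11.37 mass %

M(NaAlSi_2O_6) = 202.136 g/mol.
Na contributes 1 × 22.99 = 22.990 g per mole.
22.990/202.136 = 0.1137 → 11.37%.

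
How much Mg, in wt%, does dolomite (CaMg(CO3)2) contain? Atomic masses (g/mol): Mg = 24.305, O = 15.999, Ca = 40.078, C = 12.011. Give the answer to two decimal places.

13.18 wt%

Formula mass = 1*40.078 + 1*24.305 + 2*12.011 + 6*15.999 = 184.399 g/mol, of which 24.305 g is Mg.
So Mg makes up 24.305/184.399 = 0.1318 of the mass, i.e. 13.18%.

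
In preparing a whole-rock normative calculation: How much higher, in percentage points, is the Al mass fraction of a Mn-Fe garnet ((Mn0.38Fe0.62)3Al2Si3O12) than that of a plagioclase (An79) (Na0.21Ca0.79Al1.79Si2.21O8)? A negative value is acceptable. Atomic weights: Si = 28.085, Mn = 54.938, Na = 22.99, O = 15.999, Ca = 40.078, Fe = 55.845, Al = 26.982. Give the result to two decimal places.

First mineral: 53.964 g Al in 496.708 g formula = 10.86 wt% Al.
Second mineral: 48.298 g Al in 274.847 g formula = 17.57 wt% Al.
10.86% − 17.57% gives a difference of -6.71 percentage points.

-6.71 percentage points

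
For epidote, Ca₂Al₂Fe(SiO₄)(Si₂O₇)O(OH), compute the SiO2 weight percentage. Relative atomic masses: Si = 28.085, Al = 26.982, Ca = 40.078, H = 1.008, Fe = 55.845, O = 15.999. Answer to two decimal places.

Molar mass of Ca₂Al₂Fe(SiO₄)(Si₂O₇)O(OH) = 2*40.078 + 2*26.982 + 1*55.845 + 3*28.085 + 13*15.999 + 1*1.008 = 483.215 g/mol.
Each formula unit contains 3 Si, equivalent to 3/1 = 3.0000 mol SiO2.
M(SiO2) = 1×28.085 + 2×15.999 = 60.083 g/mol.
Mass of SiO2 per formula unit = 3.0000 × 60.083 = 180.249 g.
SiO2 wt% = 180.249 / 483.215 × 100 = 37.30%.

37.30 wt%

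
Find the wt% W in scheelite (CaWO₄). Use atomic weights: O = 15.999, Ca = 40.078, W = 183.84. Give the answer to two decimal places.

63.85 mass %

Formula mass = 1*40.078 + 1*183.84 + 4*15.999 = 287.914 g/mol, of which 183.840 g is W.
So W makes up 183.840/287.914 = 0.6385 of the mass, i.e. 63.85%.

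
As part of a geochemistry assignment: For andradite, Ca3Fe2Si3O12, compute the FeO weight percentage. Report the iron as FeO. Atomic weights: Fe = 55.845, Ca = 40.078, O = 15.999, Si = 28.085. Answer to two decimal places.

28.28 wt%

Molar mass of Ca3Fe2Si3O12 = 3×40.078 + 2×55.845 + 3×28.085 + 12×15.999 = 508.167 g/mol.
Each formula unit contains 2 Fe, equivalent to 2/1 = 2.0000 mol FeO.
M(FeO) = 1×55.845 + 1×15.999 = 71.844 g/mol.
Mass of FeO per formula unit = 2.0000 × 71.844 = 143.688 g.
FeO wt% = 143.688 / 508.167 × 100 = 28.28%.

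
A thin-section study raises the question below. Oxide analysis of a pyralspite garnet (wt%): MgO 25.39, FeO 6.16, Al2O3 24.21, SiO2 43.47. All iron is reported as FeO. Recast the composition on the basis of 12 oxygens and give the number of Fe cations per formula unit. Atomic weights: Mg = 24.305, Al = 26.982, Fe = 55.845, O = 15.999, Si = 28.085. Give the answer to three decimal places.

0.358 Fe apfu

MgO (M=40.304): mol = 0.62996; Mg = 0.62996, O = 0.62996.
FeO (M=71.844): mol = 0.08574; Fe = 0.08574, O = 0.08574.
Al2O3 (M=101.961): mol = 0.23744; Al = 0.47488, O = 0.71232.
SiO2 (M=60.083): mol = 0.72350; Si = 0.72350, O = 1.44700.
ΣO = 2.87502; factor = 12/ΣO = 4.17388.
Fe apfu = 0.08574 × 4.17388 = 0.358.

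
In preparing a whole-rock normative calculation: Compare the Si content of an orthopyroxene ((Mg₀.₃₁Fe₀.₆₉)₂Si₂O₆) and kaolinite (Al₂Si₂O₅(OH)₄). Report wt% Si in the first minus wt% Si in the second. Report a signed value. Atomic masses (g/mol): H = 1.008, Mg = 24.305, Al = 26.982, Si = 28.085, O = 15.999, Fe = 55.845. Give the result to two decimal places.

M((Mg₀.₃₁Fe₀.₆₉)₂Si₂O₆) = 244.299 g/mol, so wt% Si = 56.170/244.299 × 100 = 22.99%.
M(Al₂Si₂O₅(OH)₄) = 258.157 g/mol, so wt% Si = 56.170/258.157 × 100 = 21.76%.
22.99 − 21.76 = 1.23 pp.

1.23 percentage points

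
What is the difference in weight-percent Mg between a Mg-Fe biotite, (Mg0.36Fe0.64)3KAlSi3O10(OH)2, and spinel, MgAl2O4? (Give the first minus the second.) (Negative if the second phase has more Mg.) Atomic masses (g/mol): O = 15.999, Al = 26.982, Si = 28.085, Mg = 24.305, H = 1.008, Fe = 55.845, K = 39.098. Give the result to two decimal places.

-11.59 percentage points

Mg in (Mg0.36Fe0.64)3KAlSi3O10(OH)2: molar mass 477.811 g/mol; 1.08×24.305 = 26.249 g → 5.49 wt%.
Mg in MgAl2O4: molar mass 142.265 g/mol; 1×24.305 = 24.305 g → 17.08 wt%.
Difference = 5.49 − 17.08 = -11.59 percentage points.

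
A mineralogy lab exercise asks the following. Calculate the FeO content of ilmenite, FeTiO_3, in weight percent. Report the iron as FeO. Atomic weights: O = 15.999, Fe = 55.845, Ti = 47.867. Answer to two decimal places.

47.36 wt%

Formula mass = 151.709 g/mol.
1 Fe → 1.0000 mol FeO per formula unit; M(FeO) = 71.844, so FeO mass = 71.844 g.
71.844/151.709 × 100 = 47.36 wt%.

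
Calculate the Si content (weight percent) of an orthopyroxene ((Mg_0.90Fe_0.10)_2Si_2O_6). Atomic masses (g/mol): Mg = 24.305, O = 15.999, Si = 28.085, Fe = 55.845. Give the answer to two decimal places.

27.12 weight percent

Molar mass of (Mg_0.90Fe_0.10)_2Si_2O_6: 1.80×24.305 + 0.20×55.845 + 2×28.085 + 6×15.999 = 207.082 g/mol.
Mass of Si per formula unit: 2 × 28.085 = 56.170 g.
Weight fraction Si = 56.170 / 207.082 = 0.2712.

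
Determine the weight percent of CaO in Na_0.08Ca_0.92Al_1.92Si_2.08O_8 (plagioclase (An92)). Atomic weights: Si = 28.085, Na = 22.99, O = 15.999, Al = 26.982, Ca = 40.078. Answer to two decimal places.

Molar mass of Na_0.08Ca_0.92Al_1.92Si_2.08O_8 = 0.08×22.99 + 0.92×40.078 + 1.92×26.982 + 2.08×28.085 + 8×15.999 = 276.925 g/mol.
Each formula unit contains 0.92 Ca, equivalent to 0.92/1 = 0.9200 mol CaO.
M(CaO) = 1×40.078 + 1×15.999 = 56.077 g/mol.
Mass of CaO per formula unit = 0.9200 × 56.077 = 51.591 g.
CaO wt% = 51.591 / 276.925 × 100 = 18.63%.

18.63 wt%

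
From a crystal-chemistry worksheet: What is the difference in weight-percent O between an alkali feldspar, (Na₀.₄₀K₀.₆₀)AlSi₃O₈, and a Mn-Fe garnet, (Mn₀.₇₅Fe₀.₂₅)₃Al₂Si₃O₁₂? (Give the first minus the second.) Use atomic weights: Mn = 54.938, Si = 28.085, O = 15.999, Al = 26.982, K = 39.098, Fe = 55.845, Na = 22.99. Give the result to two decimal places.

8.35 percentage points

O in (Na₀.₄₀K₀.₆₀)AlSi₃O₈: molar mass 271.884 g/mol; 8×15.999 = 127.992 g → 47.08 wt%.
O in (Mn₀.₇₅Fe₀.₂₅)₃Al₂Si₃O₁₂: molar mass 495.701 g/mol; 12×15.999 = 191.988 g → 38.73 wt%.
Difference = 47.08 − 38.73 = 8.35 percentage points.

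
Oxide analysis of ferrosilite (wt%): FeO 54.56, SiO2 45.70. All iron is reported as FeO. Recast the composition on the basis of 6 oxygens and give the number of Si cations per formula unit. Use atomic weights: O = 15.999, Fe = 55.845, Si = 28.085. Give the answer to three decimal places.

54.56 wt% FeO ÷ 71.844 g/mol = 0.75942 mol, giving 0.75942 Fe and 0.75942 O.
45.70 wt% SiO2 ÷ 60.083 g/mol = 0.76061 mol, giving 0.76061 Si and 1.52122 O.
Oxygen sums to 2.28064; scaling by 6/2.28064 = 2.63084 puts the formula on 6 O.
Si: 0.76061 × 2.63084 = 2.001 atoms per formula unit.

2.001 Si apfu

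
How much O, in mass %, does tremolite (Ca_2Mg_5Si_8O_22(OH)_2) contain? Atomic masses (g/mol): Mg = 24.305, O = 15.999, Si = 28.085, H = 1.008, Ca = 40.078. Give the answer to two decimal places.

M(Ca_2Mg_5Si_8O_22(OH)_2) = 812.353 g/mol.
O contributes 24 × 15.999 = 383.976 g per mole.
383.976/812.353 = 0.4727 → 47.27%.

47.27 mass %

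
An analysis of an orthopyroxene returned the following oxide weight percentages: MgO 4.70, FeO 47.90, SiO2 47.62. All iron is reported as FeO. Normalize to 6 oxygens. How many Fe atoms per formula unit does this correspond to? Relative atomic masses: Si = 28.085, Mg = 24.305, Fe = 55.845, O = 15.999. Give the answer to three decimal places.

4.70 wt% MgO ÷ 40.304 g/mol = 0.11661 mol, giving 0.11661 Mg and 0.11661 O.
47.90 wt% FeO ÷ 71.844 g/mol = 0.66672 mol, giving 0.66672 Fe and 0.66672 O.
47.62 wt% SiO2 ÷ 60.083 g/mol = 0.79257 mol, giving 0.79257 Si and 1.58514 O.
Oxygen sums to 2.36847; scaling by 6/2.36847 = 2.53328 puts the formula on 6 O.
Fe: 0.66672 × 2.53328 = 1.689 atoms per formula unit.

1.689 Fe apfu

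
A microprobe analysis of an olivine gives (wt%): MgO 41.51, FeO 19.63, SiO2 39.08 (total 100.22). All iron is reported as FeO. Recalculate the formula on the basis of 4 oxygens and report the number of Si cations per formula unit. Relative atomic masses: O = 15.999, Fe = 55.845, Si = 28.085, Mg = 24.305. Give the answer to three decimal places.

MgO (M=40.304): mol = 1.02992; Mg = 1.02992, O = 1.02992.
FeO (M=71.844): mol = 0.27323; Fe = 0.27323, O = 0.27323.
SiO2 (M=60.083): mol = 0.65043; Si = 0.65043, O = 1.30086.
ΣO = 2.60401; factor = 4/ΣO = 1.53609.
Si apfu = 0.65043 × 1.53609 = 0.999.

0.999 Si apfu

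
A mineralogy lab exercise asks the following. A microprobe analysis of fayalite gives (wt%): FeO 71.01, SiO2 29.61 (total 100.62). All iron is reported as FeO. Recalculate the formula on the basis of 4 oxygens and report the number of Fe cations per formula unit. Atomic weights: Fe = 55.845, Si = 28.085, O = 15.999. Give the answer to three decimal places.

2.003 Fe apfu

FeO (M=71.844): mol = 0.98839; Fe = 0.98839, O = 0.98839.
SiO2 (M=60.083): mol = 0.49282; Si = 0.49282, O = 0.98564.
ΣO = 1.97403; factor = 4/ΣO = 2.02631.
Fe apfu = 0.98839 × 2.02631 = 2.003.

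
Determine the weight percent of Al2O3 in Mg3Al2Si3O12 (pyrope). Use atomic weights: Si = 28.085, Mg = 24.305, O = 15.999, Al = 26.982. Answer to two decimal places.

M(Mg3Al2Si3O12) = 403.122 g/mol; M(Al2O3) = 101.961 g/mol.
Moles Al2O3 per formula unit = 2 Al ÷ 2 = 1.0000.
Al2O3 fraction = (1.0000 × 101.961) / 403.122 = 101.961/403.122 = 0.2529.

25.29 wt%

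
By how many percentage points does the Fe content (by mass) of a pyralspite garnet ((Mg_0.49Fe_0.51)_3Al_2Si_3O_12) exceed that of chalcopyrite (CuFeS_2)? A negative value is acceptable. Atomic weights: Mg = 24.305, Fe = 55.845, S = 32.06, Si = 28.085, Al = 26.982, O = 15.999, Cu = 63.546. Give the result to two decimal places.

-11.50 percentage points

First mineral: 85.443 g Fe in 451.378 g formula = 18.93 wt% Fe.
Second mineral: 55.845 g Fe in 183.511 g formula = 30.43 wt% Fe.
18.93% − 30.43% gives a difference of -11.50 percentage points.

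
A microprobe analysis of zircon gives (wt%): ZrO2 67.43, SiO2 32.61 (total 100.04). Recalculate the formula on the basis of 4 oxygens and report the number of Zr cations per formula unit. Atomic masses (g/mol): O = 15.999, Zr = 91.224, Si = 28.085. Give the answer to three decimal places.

ZrO2: 67.43/123.222 = 0.54722 mol → 0.54722 mol Zr, 1.09444 mol O.
SiO2: 32.61/60.083 = 0.54275 mol → 0.54275 mol Si, 1.08550 mol O.
Total oxygen = 2.17994 mol. Normalization factor = 4/2.17994 = 1.83491.
Zr per 4 O = 0.54722 × 1.83491 = 1.004.

1.004 Zr apfu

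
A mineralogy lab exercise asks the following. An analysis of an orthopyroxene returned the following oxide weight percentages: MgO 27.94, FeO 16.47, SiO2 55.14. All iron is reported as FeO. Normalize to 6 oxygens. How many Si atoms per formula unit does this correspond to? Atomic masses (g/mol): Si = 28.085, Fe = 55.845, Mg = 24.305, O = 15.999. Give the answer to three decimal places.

MgO (M=40.304): mol = 0.69323; Mg = 0.69323, O = 0.69323.
FeO (M=71.844): mol = 0.22925; Fe = 0.22925, O = 0.22925.
SiO2 (M=60.083): mol = 0.91773; Si = 0.91773, O = 1.83546.
ΣO = 2.75794; factor = 6/ΣO = 2.17554.
Si apfu = 0.91773 × 2.17554 = 1.997.

1.997 Si apfu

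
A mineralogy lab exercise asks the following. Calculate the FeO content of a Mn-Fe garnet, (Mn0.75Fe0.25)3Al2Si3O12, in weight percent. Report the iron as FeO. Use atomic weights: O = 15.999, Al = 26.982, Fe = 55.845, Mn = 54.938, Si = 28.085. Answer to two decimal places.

10.87 wt%

M((Mn0.75Fe0.25)3Al2Si3O12) = 495.701 g/mol; M(FeO) = 71.844 g/mol.
Moles FeO per formula unit = 0.75 Fe ÷ 1 = 0.7500.
FeO fraction = (0.7500 × 71.844) / 495.701 = 53.883/495.701 = 0.1087.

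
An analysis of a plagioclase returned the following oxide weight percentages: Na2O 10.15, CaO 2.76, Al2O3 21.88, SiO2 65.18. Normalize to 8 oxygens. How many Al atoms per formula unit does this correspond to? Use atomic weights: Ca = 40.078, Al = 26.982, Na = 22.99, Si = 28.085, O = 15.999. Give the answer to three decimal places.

Na2O: 10.15/61.979 = 0.16377 mol → 0.32754 mol Na, 0.16377 mol O.
CaO: 2.76/56.077 = 0.04922 mol → 0.04922 mol Ca, 0.04922 mol O.
Al2O3: 21.88/101.961 = 0.21459 mol → 0.42918 mol Al, 0.64377 mol O.
SiO2: 65.18/60.083 = 1.08483 mol → 1.08483 mol Si, 2.16966 mol O.
Total oxygen = 3.02642 mol. Normalization factor = 8/3.02642 = 2.64339.
Al per 8 O = 0.42918 × 2.64339 = 1.134.

1.134 Al apfu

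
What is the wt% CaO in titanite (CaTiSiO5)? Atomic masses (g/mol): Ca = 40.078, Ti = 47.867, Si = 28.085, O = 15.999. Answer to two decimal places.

Formula mass = 196.025 g/mol.
1 Ca → 1.0000 mol CaO per formula unit; M(CaO) = 56.077, so CaO mass = 56.077 g.
56.077/196.025 × 100 = 28.61 wt%.

28.61 wt%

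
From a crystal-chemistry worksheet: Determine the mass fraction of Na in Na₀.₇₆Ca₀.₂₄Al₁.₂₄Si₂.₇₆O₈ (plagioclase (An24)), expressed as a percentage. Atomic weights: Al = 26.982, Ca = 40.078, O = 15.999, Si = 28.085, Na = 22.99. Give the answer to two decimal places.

M(Na₀.₇₆Ca₀.₂₄Al₁.₂₄Si₂.₇₆O₈) = 266.055 g/mol.
Na contributes 0.76 × 22.99 = 17.472 g per mole.
17.472/266.055 = 0.0657 → 6.57%.

6.57 mass %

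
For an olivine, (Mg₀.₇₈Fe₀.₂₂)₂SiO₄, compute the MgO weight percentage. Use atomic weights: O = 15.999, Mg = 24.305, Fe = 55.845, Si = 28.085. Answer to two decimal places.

Molar mass of (Mg₀.₇₈Fe₀.₂₂)₂SiO₄ = 1.56·24.305 + 0.44·55.845 + 1·28.085 + 4·15.999 = 154.569 g/mol.
Each formula unit contains 1.56 Mg, equivalent to 1.56/1 = 1.5600 mol MgO.
M(MgO) = 1×24.305 + 1×15.999 = 40.304 g/mol.
Mass of MgO per formula unit = 1.5600 × 40.304 = 62.874 g.
MgO wt% = 62.874 / 154.569 × 100 = 40.68%.

40.68 wt%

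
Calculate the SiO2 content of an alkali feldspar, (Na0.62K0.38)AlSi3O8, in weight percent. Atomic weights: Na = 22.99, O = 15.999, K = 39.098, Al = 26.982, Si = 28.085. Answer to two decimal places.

67.17 wt%

M((Na0.62K0.38)AlSi3O8) = 268.340 g/mol; M(SiO2) = 60.083 g/mol.
Moles SiO2 per formula unit = 3 Si ÷ 1 = 3.0000.
SiO2 fraction = (3.0000 × 60.083) / 268.340 = 180.249/268.340 = 0.6717.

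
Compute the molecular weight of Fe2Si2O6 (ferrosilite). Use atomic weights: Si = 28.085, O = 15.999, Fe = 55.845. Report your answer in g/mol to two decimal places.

M = 2×55.845 + 2×28.085 + 6×15.999

263.85 g/mol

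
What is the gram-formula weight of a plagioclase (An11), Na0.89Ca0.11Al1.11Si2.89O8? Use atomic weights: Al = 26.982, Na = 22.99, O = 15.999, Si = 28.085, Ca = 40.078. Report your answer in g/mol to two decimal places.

M = 0.89·22.99 + 0.11·40.078 + 1.11·26.982 + 2.89·28.085 + 8·15.999

263.98 g/mol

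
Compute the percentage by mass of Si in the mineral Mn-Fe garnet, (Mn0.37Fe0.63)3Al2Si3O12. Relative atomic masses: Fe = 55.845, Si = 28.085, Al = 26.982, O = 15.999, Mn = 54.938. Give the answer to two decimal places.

Molar mass of (Mn0.37Fe0.63)3Al2Si3O12: 1.11*54.938 + 1.89*55.845 + 2*26.982 + 3*28.085 + 12*15.999 = 496.735 g/mol.
Mass of Si per formula unit: 3 × 28.085 = 84.255 g.
Weight fraction Si = 84.255 / 496.735 = 0.1696.

16.96 mass %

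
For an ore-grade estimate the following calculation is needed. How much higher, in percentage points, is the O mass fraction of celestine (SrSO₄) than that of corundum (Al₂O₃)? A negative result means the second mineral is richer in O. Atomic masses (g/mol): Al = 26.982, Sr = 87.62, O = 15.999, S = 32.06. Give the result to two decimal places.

First mineral: 63.996 g O in 183.676 g formula = 34.84 wt% O.
Second mineral: 47.997 g O in 101.961 g formula = 47.07 wt% O.
34.84% − 47.07% gives a difference of -12.23 percentage points.

-12.23 percentage points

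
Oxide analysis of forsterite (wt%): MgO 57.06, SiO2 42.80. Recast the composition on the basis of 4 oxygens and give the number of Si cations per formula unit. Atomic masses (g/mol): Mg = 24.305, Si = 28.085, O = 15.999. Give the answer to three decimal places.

1.003 Si apfu

57.06 wt% MgO ÷ 40.304 g/mol = 1.41574 mol, giving 1.41574 Mg and 1.41574 O.
42.80 wt% SiO2 ÷ 60.083 g/mol = 0.71235 mol, giving 0.71235 Si and 1.42470 O.
Oxygen sums to 2.84044; scaling by 4/2.84044 = 1.40823 puts the formula on 4 O.
Si: 0.71235 × 1.40823 = 1.003 atoms per formula unit.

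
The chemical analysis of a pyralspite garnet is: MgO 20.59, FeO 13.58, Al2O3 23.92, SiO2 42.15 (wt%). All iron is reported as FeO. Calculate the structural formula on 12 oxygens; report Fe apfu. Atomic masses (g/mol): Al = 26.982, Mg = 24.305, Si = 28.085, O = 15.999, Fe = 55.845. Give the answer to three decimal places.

0.808 Fe apfu

MgO: 20.59/40.304 = 0.51087 mol → 0.51087 mol Mg, 0.51087 mol O.
FeO: 13.58/71.844 = 0.18902 mol → 0.18902 mol Fe, 0.18902 mol O.
Al2O3: 23.92/101.961 = 0.23460 mol → 0.46920 mol Al, 0.70380 mol O.
SiO2: 42.15/60.083 = 0.70153 mol → 0.70153 mol Si, 1.40306 mol O.
Total oxygen = 2.80675 mol. Normalization factor = 12/2.80675 = 4.27541.
Fe per 12 O = 0.18902 × 4.27541 = 0.808.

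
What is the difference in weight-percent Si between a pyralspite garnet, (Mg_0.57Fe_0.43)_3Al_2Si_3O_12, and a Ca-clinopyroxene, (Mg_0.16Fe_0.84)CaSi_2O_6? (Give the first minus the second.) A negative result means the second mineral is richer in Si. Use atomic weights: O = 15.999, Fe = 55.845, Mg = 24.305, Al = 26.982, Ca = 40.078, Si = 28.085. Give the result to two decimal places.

Si in (Mg_0.57Fe_0.43)_3Al_2Si_3O_12: molar mass 443.809 g/mol; 3×28.085 = 84.255 g → 18.98 wt%.
Si in (Mg_0.16Fe_0.84)CaSi_2O_6: molar mass 243.041 g/mol; 2×28.085 = 56.170 g → 23.11 wt%.
Difference = 18.98 − 23.11 = -4.13 percentage points.

-4.13 percentage points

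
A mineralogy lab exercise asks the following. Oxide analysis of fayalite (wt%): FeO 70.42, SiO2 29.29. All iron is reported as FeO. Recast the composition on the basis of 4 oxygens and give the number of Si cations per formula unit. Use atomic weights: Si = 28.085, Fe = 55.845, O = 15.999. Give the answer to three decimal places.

FeO: 70.42/71.844 = 0.98018 mol → 0.98018 mol Fe, 0.98018 mol O.
SiO2: 29.29/60.083 = 0.48749 mol → 0.48749 mol Si, 0.97498 mol O.
Total oxygen = 1.95516 mol. Normalization factor = 4/1.95516 = 2.04587.
Si per 4 O = 0.48749 × 2.04587 = 0.997.

0.997 Si apfu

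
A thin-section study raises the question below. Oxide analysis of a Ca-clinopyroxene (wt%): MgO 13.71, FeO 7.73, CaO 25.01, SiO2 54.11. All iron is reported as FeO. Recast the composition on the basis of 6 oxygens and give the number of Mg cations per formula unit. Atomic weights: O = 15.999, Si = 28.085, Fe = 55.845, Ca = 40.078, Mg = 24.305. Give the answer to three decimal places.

13.71 wt% MgO ÷ 40.304 g/mol = 0.34016 mol, giving 0.34016 Mg and 0.34016 O.
7.73 wt% FeO ÷ 71.844 g/mol = 0.10759 mol, giving 0.10759 Fe and 0.10759 O.
25.01 wt% CaO ÷ 56.077 g/mol = 0.44599 mol, giving 0.44599 Ca and 0.44599 O.
54.11 wt% SiO2 ÷ 60.083 g/mol = 0.90059 mol, giving 0.90059 Si and 1.80118 O.
Oxygen sums to 2.69492; scaling by 6/2.69492 = 2.22641 puts the formula on 6 O.
Mg: 0.34016 × 2.22641 = 0.757 atoms per formula unit.

0.757 Mg apfu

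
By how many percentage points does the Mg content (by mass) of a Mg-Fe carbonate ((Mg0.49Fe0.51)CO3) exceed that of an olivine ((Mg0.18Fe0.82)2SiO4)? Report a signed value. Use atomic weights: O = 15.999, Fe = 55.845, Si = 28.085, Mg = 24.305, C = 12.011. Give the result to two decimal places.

First mineral: 11.909 g Mg in 100.398 g formula = 11.86 wt% Mg.
Second mineral: 8.750 g Mg in 192.417 g formula = 4.55 wt% Mg.
11.86% − 4.55% gives a difference of 7.31 percentage points.

7.31 percentage points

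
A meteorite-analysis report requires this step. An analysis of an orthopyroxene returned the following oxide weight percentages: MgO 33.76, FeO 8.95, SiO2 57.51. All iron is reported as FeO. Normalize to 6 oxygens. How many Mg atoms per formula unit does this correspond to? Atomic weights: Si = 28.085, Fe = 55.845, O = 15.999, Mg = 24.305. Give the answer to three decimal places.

MgO (M=40.304): mol = 0.83763; Mg = 0.83763, O = 0.83763.
FeO (M=71.844): mol = 0.12458; Fe = 0.12458, O = 0.12458.
SiO2 (M=60.083): mol = 0.95718; Si = 0.95718, O = 1.91436.
ΣO = 2.87657; factor = 6/ΣO = 2.08582.
Mg apfu = 0.83763 × 2.08582 = 1.747.

1.747 Mg apfu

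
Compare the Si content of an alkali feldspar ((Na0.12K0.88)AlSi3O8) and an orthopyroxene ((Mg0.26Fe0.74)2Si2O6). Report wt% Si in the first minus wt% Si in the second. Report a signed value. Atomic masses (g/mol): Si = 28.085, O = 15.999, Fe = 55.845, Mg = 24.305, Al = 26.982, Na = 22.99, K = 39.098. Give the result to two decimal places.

7.78 percentage points

First mineral: 84.255 g Si in 276.394 g formula = 30.48 wt% Si.
Second mineral: 56.170 g Si in 247.453 g formula = 22.70 wt% Si.
30.48% − 22.70% gives a difference of 7.78 percentage points.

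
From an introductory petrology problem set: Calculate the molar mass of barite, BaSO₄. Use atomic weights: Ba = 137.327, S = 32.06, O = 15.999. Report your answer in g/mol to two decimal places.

Ba: 1 × 137.327 = 137.3270
S: 1 × 32.06 = 32.0600
O: 4 × 15.999 = 63.9960
Summing the contributions gives the formula mass.

233.38 g/mol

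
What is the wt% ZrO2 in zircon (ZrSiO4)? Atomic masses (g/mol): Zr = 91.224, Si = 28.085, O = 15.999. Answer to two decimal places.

67.22 wt%

Formula mass = 183.305 g/mol.
1 Zr → 1.0000 mol ZrO2 per formula unit; M(ZrO2) = 123.222, so ZrO2 mass = 123.222 g.
123.222/183.305 × 100 = 67.22 wt%.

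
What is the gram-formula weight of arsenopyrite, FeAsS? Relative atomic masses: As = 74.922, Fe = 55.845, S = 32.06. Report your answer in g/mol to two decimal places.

Fe: 1 × 55.845 = 55.8450
As: 1 × 74.922 = 74.9220
S: 1 × 32.06 = 32.0600
Summing the contributions gives the formula mass.

162.83 g/mol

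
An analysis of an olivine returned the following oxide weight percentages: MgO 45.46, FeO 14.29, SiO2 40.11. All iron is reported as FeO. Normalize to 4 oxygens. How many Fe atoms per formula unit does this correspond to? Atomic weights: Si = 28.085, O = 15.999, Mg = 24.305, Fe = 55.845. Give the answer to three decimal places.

45.46 wt% MgO ÷ 40.304 g/mol = 1.12793 mol, giving 1.12793 Mg and 1.12793 O.
14.29 wt% FeO ÷ 71.844 g/mol = 0.19890 mol, giving 0.19890 Fe and 0.19890 O.
40.11 wt% SiO2 ÷ 60.083 g/mol = 0.66758 mol, giving 0.66758 Si and 1.33516 O.
Oxygen sums to 2.66199; scaling by 4/2.66199 = 1.50264 puts the formula on 4 O.
Fe: 0.19890 × 1.50264 = 0.299 atoms per formula unit.

0.299 Fe apfu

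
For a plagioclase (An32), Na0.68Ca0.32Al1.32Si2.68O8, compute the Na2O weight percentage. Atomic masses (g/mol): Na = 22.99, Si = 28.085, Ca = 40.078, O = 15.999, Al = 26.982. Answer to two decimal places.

7.88 wt%

Formula mass = 267.334 g/mol.
0.68 Na → 0.3400 mol Na2O per formula unit; M(Na2O) = 61.979, so Na2O mass = 21.073 g.
21.073/267.334 × 100 = 7.88 wt%.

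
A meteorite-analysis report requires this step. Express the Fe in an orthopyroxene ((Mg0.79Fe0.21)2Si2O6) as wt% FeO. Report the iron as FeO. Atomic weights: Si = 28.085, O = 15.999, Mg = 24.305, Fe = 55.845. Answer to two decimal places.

14.10 wt%

M((Mg0.79Fe0.21)2Si2O6) = 214.021 g/mol; M(FeO) = 71.844 g/mol.
Moles FeO per formula unit = 0.42 Fe ÷ 1 = 0.4200.
FeO fraction = (0.4200 × 71.844) / 214.021 = 30.174/214.021 = 0.1410.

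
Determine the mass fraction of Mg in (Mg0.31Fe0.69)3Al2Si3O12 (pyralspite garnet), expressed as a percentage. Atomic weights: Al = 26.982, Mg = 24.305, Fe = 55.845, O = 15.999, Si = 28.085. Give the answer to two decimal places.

Molar mass of (Mg0.31Fe0.69)3Al2Si3O12: 0.93*24.305 + 2.07*55.845 + 2*26.982 + 3*28.085 + 12*15.999 = 468.410 g/mol.
Mass of Mg per formula unit: 0.93 × 24.305 = 22.604 g.
Weight fraction Mg = 22.604 / 468.410 = 0.0483.

4.83 mass %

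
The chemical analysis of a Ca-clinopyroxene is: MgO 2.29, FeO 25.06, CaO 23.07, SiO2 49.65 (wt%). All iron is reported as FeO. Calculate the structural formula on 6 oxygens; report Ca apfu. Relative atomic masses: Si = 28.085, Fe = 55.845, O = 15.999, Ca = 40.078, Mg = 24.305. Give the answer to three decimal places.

0.999 Ca apfu

MgO (M=40.304): mol = 0.05682; Mg = 0.05682, O = 0.05682.
FeO (M=71.844): mol = 0.34881; Fe = 0.34881, O = 0.34881.
CaO (M=56.077): mol = 0.41140; Ca = 0.41140, O = 0.41140.
SiO2 (M=60.083): mol = 0.82636; Si = 0.82636, O = 1.65272.
ΣO = 2.46975; factor = 6/ΣO = 2.42940.
Ca apfu = 0.41140 × 2.42940 = 0.999.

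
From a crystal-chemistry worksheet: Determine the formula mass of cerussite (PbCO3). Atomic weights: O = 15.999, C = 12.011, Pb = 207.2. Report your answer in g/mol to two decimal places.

Pb: 1 × 207.2 = 207.2000
C: 1 × 12.011 = 12.0110
O: 3 × 15.999 = 47.9970
Summing the contributions gives the formula mass.

267.21 g/mol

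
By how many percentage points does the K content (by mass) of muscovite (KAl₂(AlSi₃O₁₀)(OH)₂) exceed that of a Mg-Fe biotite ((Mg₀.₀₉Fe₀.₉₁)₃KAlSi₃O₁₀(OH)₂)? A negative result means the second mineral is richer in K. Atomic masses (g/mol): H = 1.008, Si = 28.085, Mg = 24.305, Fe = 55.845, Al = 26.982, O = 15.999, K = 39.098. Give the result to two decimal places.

M(KAl₂(AlSi₃O₁₀)(OH)₂) = 398.303 g/mol, so wt% K = 39.098/398.303 × 100 = 9.82%.
M((Mg₀.₀₉Fe₀.₉₁)₃KAlSi₃O₁₀(OH)₂) = 503.358 g/mol, so wt% K = 39.098/503.358 × 100 = 7.77%.
9.82 − 7.77 = 2.05 pp.

2.05 percentage points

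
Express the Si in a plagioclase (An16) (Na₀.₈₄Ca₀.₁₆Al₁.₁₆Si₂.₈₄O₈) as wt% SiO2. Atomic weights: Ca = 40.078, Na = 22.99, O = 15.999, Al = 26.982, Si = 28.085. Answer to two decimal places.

Formula mass = 264.777 g/mol.
2.84 Si → 2.8400 mol SiO2 per formula unit; M(SiO2) = 60.083, so SiO2 mass = 170.636 g.
170.636/264.777 × 100 = 64.45 wt%.

64.45 wt%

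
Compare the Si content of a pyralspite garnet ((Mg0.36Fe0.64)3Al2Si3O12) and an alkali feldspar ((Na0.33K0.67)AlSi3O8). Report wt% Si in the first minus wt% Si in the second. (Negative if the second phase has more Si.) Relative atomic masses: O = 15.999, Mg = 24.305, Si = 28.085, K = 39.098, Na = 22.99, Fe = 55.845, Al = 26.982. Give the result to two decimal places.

-12.69 percentage points

Si in (Mg0.36Fe0.64)3Al2Si3O12: molar mass 463.679 g/mol; 3×28.085 = 84.255 g → 18.17 wt%.
Si in (Na0.33K0.67)AlSi3O8: molar mass 273.011 g/mol; 3×28.085 = 84.255 g → 30.86 wt%.
Difference = 18.17 − 30.86 = -12.69 percentage points.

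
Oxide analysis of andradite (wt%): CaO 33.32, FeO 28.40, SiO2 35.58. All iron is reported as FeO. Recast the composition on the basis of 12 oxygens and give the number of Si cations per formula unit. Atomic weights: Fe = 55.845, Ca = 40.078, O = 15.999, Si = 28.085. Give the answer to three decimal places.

3.269 Si apfu

CaO (M=56.077): mol = 0.59418; Ca = 0.59418, O = 0.59418.
FeO (M=71.844): mol = 0.39530; Fe = 0.39530, O = 0.39530.
SiO2 (M=60.083): mol = 0.59218; Si = 0.59218, O = 1.18436.
ΣO = 2.17384; factor = 12/ΣO = 5.52019.
Si apfu = 0.59218 × 5.52019 = 3.269.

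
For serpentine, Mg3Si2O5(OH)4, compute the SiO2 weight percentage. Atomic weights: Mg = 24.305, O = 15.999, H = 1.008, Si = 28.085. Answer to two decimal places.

43.36 wt%

Molar mass of Mg3Si2O5(OH)4 = 3*24.305 + 2*28.085 + 9*15.999 + 4*1.008 = 277.108 g/mol.
Each formula unit contains 2 Si, equivalent to 2/1 = 2.0000 mol SiO2.
M(SiO2) = 1×28.085 + 2×15.999 = 60.083 g/mol.
Mass of SiO2 per formula unit = 2.0000 × 60.083 = 120.166 g.
SiO2 wt% = 120.166 / 277.108 × 100 = 43.36%.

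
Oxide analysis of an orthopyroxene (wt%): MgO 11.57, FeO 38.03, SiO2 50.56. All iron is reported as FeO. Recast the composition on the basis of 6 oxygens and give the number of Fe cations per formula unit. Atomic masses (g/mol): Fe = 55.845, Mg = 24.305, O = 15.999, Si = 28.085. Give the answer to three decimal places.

11.57 wt% MgO ÷ 40.304 g/mol = 0.28707 mol, giving 0.28707 Mg and 0.28707 O.
38.03 wt% FeO ÷ 71.844 g/mol = 0.52934 mol, giving 0.52934 Fe and 0.52934 O.
50.56 wt% SiO2 ÷ 60.083 g/mol = 0.84150 mol, giving 0.84150 Si and 1.68300 O.
Oxygen sums to 2.49941; scaling by 6/2.49941 = 2.40057 puts the formula on 6 O.
Fe: 0.52934 × 2.40057 = 1.271 atoms per formula unit.

1.271 Fe apfu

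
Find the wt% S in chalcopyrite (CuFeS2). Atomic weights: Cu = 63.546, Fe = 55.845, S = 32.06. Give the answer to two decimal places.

M(CuFeS2) = 183.511 g/mol.
S contributes 2 × 32.06 = 64.120 g per mole.
64.120/183.511 = 0.3494 → 34.94%.

34.94 weight percent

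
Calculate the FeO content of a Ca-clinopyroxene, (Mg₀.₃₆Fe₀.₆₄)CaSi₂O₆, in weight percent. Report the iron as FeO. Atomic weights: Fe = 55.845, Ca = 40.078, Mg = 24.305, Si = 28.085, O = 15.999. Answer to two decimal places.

Molar mass of (Mg₀.₃₆Fe₀.₆₄)CaSi₂O₆ = 0.36·24.305 + 0.64·55.845 + 1·40.078 + 2·28.085 + 6·15.999 = 236.733 g/mol.
Each formula unit contains 0.64 Fe, equivalent to 0.64/1 = 0.6400 mol FeO.
M(FeO) = 1×55.845 + 1×15.999 = 71.844 g/mol.
Mass of FeO per formula unit = 0.6400 × 71.844 = 45.980 g.
FeO wt% = 45.980 / 236.733 × 100 = 19.42%.

19.42 wt%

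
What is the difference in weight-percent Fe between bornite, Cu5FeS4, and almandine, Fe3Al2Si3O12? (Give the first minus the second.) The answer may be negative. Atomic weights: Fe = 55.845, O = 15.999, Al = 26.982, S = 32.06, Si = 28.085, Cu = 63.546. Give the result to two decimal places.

-22.53 percentage points

First mineral: 55.845 g Fe in 501.815 g formula = 11.13 wt% Fe.
Second mineral: 167.535 g Fe in 497.742 g formula = 33.66 wt% Fe.
11.13% − 33.66% gives a difference of -22.53 percentage points.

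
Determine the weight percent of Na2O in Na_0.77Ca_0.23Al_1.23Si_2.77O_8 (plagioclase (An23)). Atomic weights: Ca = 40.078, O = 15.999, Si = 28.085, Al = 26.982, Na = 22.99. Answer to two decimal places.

8.97 wt%

Formula mass = 265.896 g/mol.
0.77 Na → 0.3850 mol Na2O per formula unit; M(Na2O) = 61.979, so Na2O mass = 23.862 g.
23.862/265.896 × 100 = 8.97 wt%.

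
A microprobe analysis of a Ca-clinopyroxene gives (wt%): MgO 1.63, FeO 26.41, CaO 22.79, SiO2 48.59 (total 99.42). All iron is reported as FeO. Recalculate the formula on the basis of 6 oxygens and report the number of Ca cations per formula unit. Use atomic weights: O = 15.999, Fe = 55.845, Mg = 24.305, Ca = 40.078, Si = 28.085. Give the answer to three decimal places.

1.003 Ca apfu

MgO (M=40.304): mol = 0.04044; Mg = 0.04044, O = 0.04044.
FeO (M=71.844): mol = 0.36760; Fe = 0.36760, O = 0.36760.
CaO (M=56.077): mol = 0.40641; Ca = 0.40641, O = 0.40641.
SiO2 (M=60.083): mol = 0.80871; Si = 0.80871, O = 1.61742.
ΣO = 2.43187; factor = 6/ΣO = 2.46724.
Ca apfu = 0.40641 × 2.46724 = 1.003.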